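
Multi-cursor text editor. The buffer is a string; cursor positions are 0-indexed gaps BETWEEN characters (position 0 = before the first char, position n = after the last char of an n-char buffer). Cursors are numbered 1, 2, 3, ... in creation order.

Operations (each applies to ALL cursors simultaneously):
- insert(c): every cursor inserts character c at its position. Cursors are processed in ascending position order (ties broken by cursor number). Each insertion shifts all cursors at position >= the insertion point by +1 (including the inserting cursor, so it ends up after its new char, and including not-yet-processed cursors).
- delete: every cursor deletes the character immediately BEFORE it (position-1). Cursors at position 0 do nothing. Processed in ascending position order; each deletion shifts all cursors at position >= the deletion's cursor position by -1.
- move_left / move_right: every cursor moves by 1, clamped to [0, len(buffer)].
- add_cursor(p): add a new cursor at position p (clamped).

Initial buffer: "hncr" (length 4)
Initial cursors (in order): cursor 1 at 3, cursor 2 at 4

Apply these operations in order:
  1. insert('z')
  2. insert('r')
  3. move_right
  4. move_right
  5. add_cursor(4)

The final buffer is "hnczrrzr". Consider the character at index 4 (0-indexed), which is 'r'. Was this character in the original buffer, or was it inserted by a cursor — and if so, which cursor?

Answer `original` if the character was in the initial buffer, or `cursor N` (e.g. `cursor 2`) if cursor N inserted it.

Answer: cursor 1

Derivation:
After op 1 (insert('z')): buffer="hnczrz" (len 6), cursors c1@4 c2@6, authorship ...1.2
After op 2 (insert('r')): buffer="hnczrrzr" (len 8), cursors c1@5 c2@8, authorship ...11.22
After op 3 (move_right): buffer="hnczrrzr" (len 8), cursors c1@6 c2@8, authorship ...11.22
After op 4 (move_right): buffer="hnczrrzr" (len 8), cursors c1@7 c2@8, authorship ...11.22
After op 5 (add_cursor(4)): buffer="hnczrrzr" (len 8), cursors c3@4 c1@7 c2@8, authorship ...11.22
Authorship (.=original, N=cursor N): . . . 1 1 . 2 2
Index 4: author = 1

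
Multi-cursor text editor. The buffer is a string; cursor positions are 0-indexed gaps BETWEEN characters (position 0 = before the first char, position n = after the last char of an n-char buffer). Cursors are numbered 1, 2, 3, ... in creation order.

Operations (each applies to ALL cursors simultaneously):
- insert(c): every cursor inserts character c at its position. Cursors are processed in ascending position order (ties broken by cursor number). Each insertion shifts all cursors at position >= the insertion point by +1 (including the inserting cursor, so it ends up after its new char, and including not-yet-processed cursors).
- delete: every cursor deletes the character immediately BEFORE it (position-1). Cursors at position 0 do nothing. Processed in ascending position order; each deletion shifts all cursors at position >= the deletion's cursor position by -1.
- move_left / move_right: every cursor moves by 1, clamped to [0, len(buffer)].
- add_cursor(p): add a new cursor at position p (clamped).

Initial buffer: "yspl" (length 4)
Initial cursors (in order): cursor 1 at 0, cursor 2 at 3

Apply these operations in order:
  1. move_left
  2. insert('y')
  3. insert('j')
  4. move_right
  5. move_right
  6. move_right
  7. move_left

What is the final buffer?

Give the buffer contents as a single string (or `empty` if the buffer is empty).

Answer: yjysyjpl

Derivation:
After op 1 (move_left): buffer="yspl" (len 4), cursors c1@0 c2@2, authorship ....
After op 2 (insert('y')): buffer="yysypl" (len 6), cursors c1@1 c2@4, authorship 1..2..
After op 3 (insert('j')): buffer="yjysyjpl" (len 8), cursors c1@2 c2@6, authorship 11..22..
After op 4 (move_right): buffer="yjysyjpl" (len 8), cursors c1@3 c2@7, authorship 11..22..
After op 5 (move_right): buffer="yjysyjpl" (len 8), cursors c1@4 c2@8, authorship 11..22..
After op 6 (move_right): buffer="yjysyjpl" (len 8), cursors c1@5 c2@8, authorship 11..22..
After op 7 (move_left): buffer="yjysyjpl" (len 8), cursors c1@4 c2@7, authorship 11..22..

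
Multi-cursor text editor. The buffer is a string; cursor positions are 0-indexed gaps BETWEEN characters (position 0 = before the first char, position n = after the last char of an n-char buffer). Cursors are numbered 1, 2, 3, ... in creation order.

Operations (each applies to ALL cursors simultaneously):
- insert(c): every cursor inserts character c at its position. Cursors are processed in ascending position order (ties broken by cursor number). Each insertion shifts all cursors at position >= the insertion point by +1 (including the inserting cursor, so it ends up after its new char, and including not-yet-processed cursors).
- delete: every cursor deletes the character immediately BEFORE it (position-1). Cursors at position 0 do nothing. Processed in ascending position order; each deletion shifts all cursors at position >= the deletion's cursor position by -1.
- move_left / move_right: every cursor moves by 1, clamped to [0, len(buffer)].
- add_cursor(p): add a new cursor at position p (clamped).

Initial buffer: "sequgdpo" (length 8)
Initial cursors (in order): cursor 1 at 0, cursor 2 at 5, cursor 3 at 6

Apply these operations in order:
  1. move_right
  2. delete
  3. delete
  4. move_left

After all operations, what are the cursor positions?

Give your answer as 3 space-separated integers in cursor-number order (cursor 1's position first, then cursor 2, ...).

After op 1 (move_right): buffer="sequgdpo" (len 8), cursors c1@1 c2@6 c3@7, authorship ........
After op 2 (delete): buffer="equgo" (len 5), cursors c1@0 c2@4 c3@4, authorship .....
After op 3 (delete): buffer="eqo" (len 3), cursors c1@0 c2@2 c3@2, authorship ...
After op 4 (move_left): buffer="eqo" (len 3), cursors c1@0 c2@1 c3@1, authorship ...

Answer: 0 1 1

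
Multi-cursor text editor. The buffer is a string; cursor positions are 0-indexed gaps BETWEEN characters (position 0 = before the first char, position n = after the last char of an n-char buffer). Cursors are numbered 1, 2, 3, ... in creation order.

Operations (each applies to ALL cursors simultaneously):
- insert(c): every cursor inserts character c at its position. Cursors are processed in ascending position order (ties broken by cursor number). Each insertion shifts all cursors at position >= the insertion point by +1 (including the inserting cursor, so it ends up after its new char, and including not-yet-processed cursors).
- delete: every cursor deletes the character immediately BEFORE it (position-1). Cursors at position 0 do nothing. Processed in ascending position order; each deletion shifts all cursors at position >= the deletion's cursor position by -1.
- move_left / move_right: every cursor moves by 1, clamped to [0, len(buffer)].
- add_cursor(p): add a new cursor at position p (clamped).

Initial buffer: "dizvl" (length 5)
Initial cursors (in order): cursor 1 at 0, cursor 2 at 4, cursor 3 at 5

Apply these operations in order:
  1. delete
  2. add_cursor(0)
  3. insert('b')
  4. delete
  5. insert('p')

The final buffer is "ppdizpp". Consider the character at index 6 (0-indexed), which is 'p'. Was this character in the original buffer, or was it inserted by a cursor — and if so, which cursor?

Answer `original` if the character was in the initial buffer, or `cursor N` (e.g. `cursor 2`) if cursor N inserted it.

Answer: cursor 3

Derivation:
After op 1 (delete): buffer="diz" (len 3), cursors c1@0 c2@3 c3@3, authorship ...
After op 2 (add_cursor(0)): buffer="diz" (len 3), cursors c1@0 c4@0 c2@3 c3@3, authorship ...
After op 3 (insert('b')): buffer="bbdizbb" (len 7), cursors c1@2 c4@2 c2@7 c3@7, authorship 14...23
After op 4 (delete): buffer="diz" (len 3), cursors c1@0 c4@0 c2@3 c3@3, authorship ...
After op 5 (insert('p')): buffer="ppdizpp" (len 7), cursors c1@2 c4@2 c2@7 c3@7, authorship 14...23
Authorship (.=original, N=cursor N): 1 4 . . . 2 3
Index 6: author = 3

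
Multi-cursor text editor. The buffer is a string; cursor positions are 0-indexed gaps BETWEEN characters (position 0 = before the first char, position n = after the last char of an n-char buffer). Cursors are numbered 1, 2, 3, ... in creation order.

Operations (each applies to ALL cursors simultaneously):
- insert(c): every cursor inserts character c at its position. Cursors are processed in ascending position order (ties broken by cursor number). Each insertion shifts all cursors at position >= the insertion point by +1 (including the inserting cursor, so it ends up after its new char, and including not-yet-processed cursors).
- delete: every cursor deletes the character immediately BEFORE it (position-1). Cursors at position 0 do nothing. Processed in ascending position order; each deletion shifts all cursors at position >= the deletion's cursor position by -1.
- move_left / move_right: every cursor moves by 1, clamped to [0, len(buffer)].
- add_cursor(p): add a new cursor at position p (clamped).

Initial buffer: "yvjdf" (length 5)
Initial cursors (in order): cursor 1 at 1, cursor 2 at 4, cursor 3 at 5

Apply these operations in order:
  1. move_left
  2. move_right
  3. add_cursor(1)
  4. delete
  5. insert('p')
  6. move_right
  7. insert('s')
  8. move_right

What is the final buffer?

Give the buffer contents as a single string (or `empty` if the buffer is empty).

After op 1 (move_left): buffer="yvjdf" (len 5), cursors c1@0 c2@3 c3@4, authorship .....
After op 2 (move_right): buffer="yvjdf" (len 5), cursors c1@1 c2@4 c3@5, authorship .....
After op 3 (add_cursor(1)): buffer="yvjdf" (len 5), cursors c1@1 c4@1 c2@4 c3@5, authorship .....
After op 4 (delete): buffer="vj" (len 2), cursors c1@0 c4@0 c2@2 c3@2, authorship ..
After op 5 (insert('p')): buffer="ppvjpp" (len 6), cursors c1@2 c4@2 c2@6 c3@6, authorship 14..23
After op 6 (move_right): buffer="ppvjpp" (len 6), cursors c1@3 c4@3 c2@6 c3@6, authorship 14..23
After op 7 (insert('s')): buffer="ppvssjppss" (len 10), cursors c1@5 c4@5 c2@10 c3@10, authorship 14.14.2323
After op 8 (move_right): buffer="ppvssjppss" (len 10), cursors c1@6 c4@6 c2@10 c3@10, authorship 14.14.2323

Answer: ppvssjppss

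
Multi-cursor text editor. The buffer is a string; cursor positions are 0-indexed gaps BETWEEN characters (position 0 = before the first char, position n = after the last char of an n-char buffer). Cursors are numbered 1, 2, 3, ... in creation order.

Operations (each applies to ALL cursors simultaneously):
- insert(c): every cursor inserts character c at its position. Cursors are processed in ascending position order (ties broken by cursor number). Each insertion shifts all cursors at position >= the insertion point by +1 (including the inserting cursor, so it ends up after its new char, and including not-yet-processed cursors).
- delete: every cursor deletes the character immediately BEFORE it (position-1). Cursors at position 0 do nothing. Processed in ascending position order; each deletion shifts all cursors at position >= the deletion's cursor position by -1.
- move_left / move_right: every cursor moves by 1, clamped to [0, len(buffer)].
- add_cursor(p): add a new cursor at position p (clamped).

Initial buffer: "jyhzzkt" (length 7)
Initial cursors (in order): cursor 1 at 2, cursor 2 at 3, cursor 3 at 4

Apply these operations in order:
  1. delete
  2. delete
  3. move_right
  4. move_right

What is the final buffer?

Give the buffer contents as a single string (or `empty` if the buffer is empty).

Answer: zkt

Derivation:
After op 1 (delete): buffer="jzkt" (len 4), cursors c1@1 c2@1 c3@1, authorship ....
After op 2 (delete): buffer="zkt" (len 3), cursors c1@0 c2@0 c3@0, authorship ...
After op 3 (move_right): buffer="zkt" (len 3), cursors c1@1 c2@1 c3@1, authorship ...
After op 4 (move_right): buffer="zkt" (len 3), cursors c1@2 c2@2 c3@2, authorship ...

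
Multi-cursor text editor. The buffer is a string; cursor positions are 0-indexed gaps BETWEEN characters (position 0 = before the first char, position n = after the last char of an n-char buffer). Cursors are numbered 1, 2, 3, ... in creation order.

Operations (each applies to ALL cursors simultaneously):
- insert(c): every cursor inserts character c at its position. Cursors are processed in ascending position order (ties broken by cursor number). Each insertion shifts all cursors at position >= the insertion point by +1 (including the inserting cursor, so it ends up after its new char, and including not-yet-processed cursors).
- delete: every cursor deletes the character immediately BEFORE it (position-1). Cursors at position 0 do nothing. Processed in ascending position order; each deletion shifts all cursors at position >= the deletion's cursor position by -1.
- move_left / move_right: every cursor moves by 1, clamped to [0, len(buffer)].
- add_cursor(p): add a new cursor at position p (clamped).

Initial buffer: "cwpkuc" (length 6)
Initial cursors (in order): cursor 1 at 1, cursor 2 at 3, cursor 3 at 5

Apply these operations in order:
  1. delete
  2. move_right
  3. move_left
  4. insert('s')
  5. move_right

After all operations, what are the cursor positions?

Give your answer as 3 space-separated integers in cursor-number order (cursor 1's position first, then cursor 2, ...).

Answer: 2 4 6

Derivation:
After op 1 (delete): buffer="wkc" (len 3), cursors c1@0 c2@1 c3@2, authorship ...
After op 2 (move_right): buffer="wkc" (len 3), cursors c1@1 c2@2 c3@3, authorship ...
After op 3 (move_left): buffer="wkc" (len 3), cursors c1@0 c2@1 c3@2, authorship ...
After op 4 (insert('s')): buffer="swsksc" (len 6), cursors c1@1 c2@3 c3@5, authorship 1.2.3.
After op 5 (move_right): buffer="swsksc" (len 6), cursors c1@2 c2@4 c3@6, authorship 1.2.3.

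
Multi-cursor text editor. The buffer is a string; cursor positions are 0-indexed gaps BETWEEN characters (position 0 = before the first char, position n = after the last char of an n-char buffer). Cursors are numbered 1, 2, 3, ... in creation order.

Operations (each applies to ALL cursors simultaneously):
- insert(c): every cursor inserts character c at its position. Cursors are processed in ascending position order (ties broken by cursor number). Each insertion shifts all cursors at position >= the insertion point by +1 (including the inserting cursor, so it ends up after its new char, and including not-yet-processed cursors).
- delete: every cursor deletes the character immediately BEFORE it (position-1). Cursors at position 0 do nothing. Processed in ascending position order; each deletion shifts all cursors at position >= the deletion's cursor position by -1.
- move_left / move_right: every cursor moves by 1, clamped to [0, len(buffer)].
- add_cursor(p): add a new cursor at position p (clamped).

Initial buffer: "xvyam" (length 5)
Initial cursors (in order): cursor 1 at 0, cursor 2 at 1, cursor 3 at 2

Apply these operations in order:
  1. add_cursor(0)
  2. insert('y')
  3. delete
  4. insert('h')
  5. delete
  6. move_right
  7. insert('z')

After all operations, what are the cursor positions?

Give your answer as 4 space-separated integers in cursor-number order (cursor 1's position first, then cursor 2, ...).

Answer: 3 5 7 3

Derivation:
After op 1 (add_cursor(0)): buffer="xvyam" (len 5), cursors c1@0 c4@0 c2@1 c3@2, authorship .....
After op 2 (insert('y')): buffer="yyxyvyyam" (len 9), cursors c1@2 c4@2 c2@4 c3@6, authorship 14.2.3...
After op 3 (delete): buffer="xvyam" (len 5), cursors c1@0 c4@0 c2@1 c3@2, authorship .....
After op 4 (insert('h')): buffer="hhxhvhyam" (len 9), cursors c1@2 c4@2 c2@4 c3@6, authorship 14.2.3...
After op 5 (delete): buffer="xvyam" (len 5), cursors c1@0 c4@0 c2@1 c3@2, authorship .....
After op 6 (move_right): buffer="xvyam" (len 5), cursors c1@1 c4@1 c2@2 c3@3, authorship .....
After op 7 (insert('z')): buffer="xzzvzyzam" (len 9), cursors c1@3 c4@3 c2@5 c3@7, authorship .14.2.3..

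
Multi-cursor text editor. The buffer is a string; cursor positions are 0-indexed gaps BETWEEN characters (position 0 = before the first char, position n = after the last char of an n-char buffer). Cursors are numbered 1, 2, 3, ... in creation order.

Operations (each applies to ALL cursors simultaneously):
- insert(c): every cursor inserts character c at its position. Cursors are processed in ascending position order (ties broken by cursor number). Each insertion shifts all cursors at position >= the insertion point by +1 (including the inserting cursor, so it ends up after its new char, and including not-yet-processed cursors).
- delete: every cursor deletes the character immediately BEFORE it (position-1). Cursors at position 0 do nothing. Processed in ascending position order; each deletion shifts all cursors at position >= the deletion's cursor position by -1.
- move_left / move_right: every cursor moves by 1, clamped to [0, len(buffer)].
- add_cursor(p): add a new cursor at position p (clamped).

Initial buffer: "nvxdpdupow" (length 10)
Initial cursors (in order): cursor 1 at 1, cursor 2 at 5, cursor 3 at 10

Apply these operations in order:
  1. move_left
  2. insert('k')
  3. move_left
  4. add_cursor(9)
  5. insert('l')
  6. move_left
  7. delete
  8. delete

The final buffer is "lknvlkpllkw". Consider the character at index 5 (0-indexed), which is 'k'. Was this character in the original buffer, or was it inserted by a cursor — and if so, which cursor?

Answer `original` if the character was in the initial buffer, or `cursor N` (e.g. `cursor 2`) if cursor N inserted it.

After op 1 (move_left): buffer="nvxdpdupow" (len 10), cursors c1@0 c2@4 c3@9, authorship ..........
After op 2 (insert('k')): buffer="knvxdkpdupokw" (len 13), cursors c1@1 c2@6 c3@12, authorship 1....2.....3.
After op 3 (move_left): buffer="knvxdkpdupokw" (len 13), cursors c1@0 c2@5 c3@11, authorship 1....2.....3.
After op 4 (add_cursor(9)): buffer="knvxdkpdupokw" (len 13), cursors c1@0 c2@5 c4@9 c3@11, authorship 1....2.....3.
After op 5 (insert('l')): buffer="lknvxdlkpdulpolkw" (len 17), cursors c1@1 c2@7 c4@12 c3@15, authorship 11....22...4..33.
After op 6 (move_left): buffer="lknvxdlkpdulpolkw" (len 17), cursors c1@0 c2@6 c4@11 c3@14, authorship 11....22...4..33.
After op 7 (delete): buffer="lknvxlkpdlplkw" (len 14), cursors c1@0 c2@5 c4@9 c3@11, authorship 11...22..4.33.
After op 8 (delete): buffer="lknvlkpllkw" (len 11), cursors c1@0 c2@4 c4@7 c3@8, authorship 11..22.433.
Authorship (.=original, N=cursor N): 1 1 . . 2 2 . 4 3 3 .
Index 5: author = 2

Answer: cursor 2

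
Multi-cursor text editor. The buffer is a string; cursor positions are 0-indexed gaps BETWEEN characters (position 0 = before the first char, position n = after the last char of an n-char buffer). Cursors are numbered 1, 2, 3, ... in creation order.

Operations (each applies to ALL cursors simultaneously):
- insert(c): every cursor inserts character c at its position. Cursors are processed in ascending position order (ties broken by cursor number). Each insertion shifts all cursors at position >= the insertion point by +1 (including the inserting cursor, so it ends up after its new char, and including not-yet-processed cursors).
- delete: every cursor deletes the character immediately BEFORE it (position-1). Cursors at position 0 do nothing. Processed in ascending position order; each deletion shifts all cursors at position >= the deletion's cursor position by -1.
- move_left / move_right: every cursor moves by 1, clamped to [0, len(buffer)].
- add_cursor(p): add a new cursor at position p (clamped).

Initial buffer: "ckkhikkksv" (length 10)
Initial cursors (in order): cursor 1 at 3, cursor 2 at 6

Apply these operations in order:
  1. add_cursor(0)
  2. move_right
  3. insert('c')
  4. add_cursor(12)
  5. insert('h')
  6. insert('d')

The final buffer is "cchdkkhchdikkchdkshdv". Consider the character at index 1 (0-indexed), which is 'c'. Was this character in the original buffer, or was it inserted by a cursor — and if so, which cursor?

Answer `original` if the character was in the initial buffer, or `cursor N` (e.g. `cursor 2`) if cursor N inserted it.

Answer: cursor 3

Derivation:
After op 1 (add_cursor(0)): buffer="ckkhikkksv" (len 10), cursors c3@0 c1@3 c2@6, authorship ..........
After op 2 (move_right): buffer="ckkhikkksv" (len 10), cursors c3@1 c1@4 c2@7, authorship ..........
After op 3 (insert('c')): buffer="cckkhcikkcksv" (len 13), cursors c3@2 c1@6 c2@10, authorship .3...1...2...
After op 4 (add_cursor(12)): buffer="cckkhcikkcksv" (len 13), cursors c3@2 c1@6 c2@10 c4@12, authorship .3...1...2...
After op 5 (insert('h')): buffer="cchkkhchikkchkshv" (len 17), cursors c3@3 c1@8 c2@13 c4@16, authorship .33...11...22..4.
After op 6 (insert('d')): buffer="cchdkkhchdikkchdkshdv" (len 21), cursors c3@4 c1@10 c2@16 c4@20, authorship .333...111...222..44.
Authorship (.=original, N=cursor N): . 3 3 3 . . . 1 1 1 . . . 2 2 2 . . 4 4 .
Index 1: author = 3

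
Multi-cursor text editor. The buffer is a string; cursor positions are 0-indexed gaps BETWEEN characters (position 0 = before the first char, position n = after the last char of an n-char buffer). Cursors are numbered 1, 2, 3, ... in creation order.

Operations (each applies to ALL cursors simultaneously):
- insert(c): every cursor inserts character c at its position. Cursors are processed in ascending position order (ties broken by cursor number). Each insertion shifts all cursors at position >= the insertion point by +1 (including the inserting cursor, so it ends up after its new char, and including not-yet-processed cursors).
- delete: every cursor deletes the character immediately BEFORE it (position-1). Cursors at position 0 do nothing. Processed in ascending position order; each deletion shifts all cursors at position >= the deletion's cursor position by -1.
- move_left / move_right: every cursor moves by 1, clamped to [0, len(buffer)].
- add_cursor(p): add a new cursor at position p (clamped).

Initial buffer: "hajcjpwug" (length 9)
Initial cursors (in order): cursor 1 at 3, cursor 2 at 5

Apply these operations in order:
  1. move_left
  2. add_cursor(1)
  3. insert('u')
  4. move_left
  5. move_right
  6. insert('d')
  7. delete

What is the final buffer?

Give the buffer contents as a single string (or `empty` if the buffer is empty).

Answer: huaujcujpwug

Derivation:
After op 1 (move_left): buffer="hajcjpwug" (len 9), cursors c1@2 c2@4, authorship .........
After op 2 (add_cursor(1)): buffer="hajcjpwug" (len 9), cursors c3@1 c1@2 c2@4, authorship .........
After op 3 (insert('u')): buffer="huaujcujpwug" (len 12), cursors c3@2 c1@4 c2@7, authorship .3.1..2.....
After op 4 (move_left): buffer="huaujcujpwug" (len 12), cursors c3@1 c1@3 c2@6, authorship .3.1..2.....
After op 5 (move_right): buffer="huaujcujpwug" (len 12), cursors c3@2 c1@4 c2@7, authorship .3.1..2.....
After op 6 (insert('d')): buffer="hudaudjcudjpwug" (len 15), cursors c3@3 c1@6 c2@10, authorship .33.11..22.....
After op 7 (delete): buffer="huaujcujpwug" (len 12), cursors c3@2 c1@4 c2@7, authorship .3.1..2.....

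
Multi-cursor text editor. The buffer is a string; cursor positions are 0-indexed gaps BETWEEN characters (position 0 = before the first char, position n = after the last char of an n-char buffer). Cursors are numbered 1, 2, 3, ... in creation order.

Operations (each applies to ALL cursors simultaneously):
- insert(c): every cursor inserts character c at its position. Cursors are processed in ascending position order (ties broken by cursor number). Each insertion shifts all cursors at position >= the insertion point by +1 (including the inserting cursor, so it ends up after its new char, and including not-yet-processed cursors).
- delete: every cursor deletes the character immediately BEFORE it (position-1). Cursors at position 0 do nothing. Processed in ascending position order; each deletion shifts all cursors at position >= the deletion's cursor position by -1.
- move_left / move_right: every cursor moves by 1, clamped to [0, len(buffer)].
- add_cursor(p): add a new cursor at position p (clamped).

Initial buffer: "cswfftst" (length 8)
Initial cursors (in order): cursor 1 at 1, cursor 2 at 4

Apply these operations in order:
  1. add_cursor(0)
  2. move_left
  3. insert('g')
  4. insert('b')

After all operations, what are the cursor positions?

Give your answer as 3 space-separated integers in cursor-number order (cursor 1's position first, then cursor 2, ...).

Answer: 4 9 4

Derivation:
After op 1 (add_cursor(0)): buffer="cswfftst" (len 8), cursors c3@0 c1@1 c2@4, authorship ........
After op 2 (move_left): buffer="cswfftst" (len 8), cursors c1@0 c3@0 c2@3, authorship ........
After op 3 (insert('g')): buffer="ggcswgfftst" (len 11), cursors c1@2 c3@2 c2@6, authorship 13...2.....
After op 4 (insert('b')): buffer="ggbbcswgbfftst" (len 14), cursors c1@4 c3@4 c2@9, authorship 1313...22.....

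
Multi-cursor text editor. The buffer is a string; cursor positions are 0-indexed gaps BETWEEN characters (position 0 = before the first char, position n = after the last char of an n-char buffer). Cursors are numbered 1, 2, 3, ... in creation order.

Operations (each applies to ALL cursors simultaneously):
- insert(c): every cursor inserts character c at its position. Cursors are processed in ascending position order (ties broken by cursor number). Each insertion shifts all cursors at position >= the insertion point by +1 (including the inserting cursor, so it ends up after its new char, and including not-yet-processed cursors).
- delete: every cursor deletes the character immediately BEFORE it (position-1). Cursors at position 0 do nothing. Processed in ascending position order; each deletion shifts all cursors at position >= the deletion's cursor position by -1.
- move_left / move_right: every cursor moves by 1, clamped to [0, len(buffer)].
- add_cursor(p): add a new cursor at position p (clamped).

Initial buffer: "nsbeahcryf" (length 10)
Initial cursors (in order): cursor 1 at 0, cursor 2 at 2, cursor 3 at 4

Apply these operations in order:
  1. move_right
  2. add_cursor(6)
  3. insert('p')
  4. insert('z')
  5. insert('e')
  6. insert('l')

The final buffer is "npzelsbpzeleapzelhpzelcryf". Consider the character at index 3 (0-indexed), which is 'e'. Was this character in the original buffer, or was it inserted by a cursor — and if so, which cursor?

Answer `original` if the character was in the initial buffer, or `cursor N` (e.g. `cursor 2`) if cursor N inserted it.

Answer: cursor 1

Derivation:
After op 1 (move_right): buffer="nsbeahcryf" (len 10), cursors c1@1 c2@3 c3@5, authorship ..........
After op 2 (add_cursor(6)): buffer="nsbeahcryf" (len 10), cursors c1@1 c2@3 c3@5 c4@6, authorship ..........
After op 3 (insert('p')): buffer="npsbpeaphpcryf" (len 14), cursors c1@2 c2@5 c3@8 c4@10, authorship .1..2..3.4....
After op 4 (insert('z')): buffer="npzsbpzeapzhpzcryf" (len 18), cursors c1@3 c2@7 c3@11 c4@14, authorship .11..22..33.44....
After op 5 (insert('e')): buffer="npzesbpzeeapzehpzecryf" (len 22), cursors c1@4 c2@9 c3@14 c4@18, authorship .111..222..333.444....
After op 6 (insert('l')): buffer="npzelsbpzeleapzelhpzelcryf" (len 26), cursors c1@5 c2@11 c3@17 c4@22, authorship .1111..2222..3333.4444....
Authorship (.=original, N=cursor N): . 1 1 1 1 . . 2 2 2 2 . . 3 3 3 3 . 4 4 4 4 . . . .
Index 3: author = 1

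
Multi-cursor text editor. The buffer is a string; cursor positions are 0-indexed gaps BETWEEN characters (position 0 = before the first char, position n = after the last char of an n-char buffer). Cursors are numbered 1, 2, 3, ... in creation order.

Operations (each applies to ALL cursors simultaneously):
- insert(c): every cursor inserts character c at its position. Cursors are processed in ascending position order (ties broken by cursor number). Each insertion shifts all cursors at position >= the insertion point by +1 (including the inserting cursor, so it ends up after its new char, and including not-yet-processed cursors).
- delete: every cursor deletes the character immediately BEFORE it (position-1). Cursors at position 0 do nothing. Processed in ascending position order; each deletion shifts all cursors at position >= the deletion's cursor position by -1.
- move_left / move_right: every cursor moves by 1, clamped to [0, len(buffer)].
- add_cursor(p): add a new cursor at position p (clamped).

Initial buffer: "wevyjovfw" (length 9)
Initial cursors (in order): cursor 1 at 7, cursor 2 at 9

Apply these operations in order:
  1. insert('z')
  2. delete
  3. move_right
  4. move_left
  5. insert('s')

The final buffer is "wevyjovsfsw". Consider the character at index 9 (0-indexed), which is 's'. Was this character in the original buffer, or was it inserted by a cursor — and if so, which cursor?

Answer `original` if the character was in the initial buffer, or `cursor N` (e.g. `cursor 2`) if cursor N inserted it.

Answer: cursor 2

Derivation:
After op 1 (insert('z')): buffer="wevyjovzfwz" (len 11), cursors c1@8 c2@11, authorship .......1..2
After op 2 (delete): buffer="wevyjovfw" (len 9), cursors c1@7 c2@9, authorship .........
After op 3 (move_right): buffer="wevyjovfw" (len 9), cursors c1@8 c2@9, authorship .........
After op 4 (move_left): buffer="wevyjovfw" (len 9), cursors c1@7 c2@8, authorship .........
After op 5 (insert('s')): buffer="wevyjovsfsw" (len 11), cursors c1@8 c2@10, authorship .......1.2.
Authorship (.=original, N=cursor N): . . . . . . . 1 . 2 .
Index 9: author = 2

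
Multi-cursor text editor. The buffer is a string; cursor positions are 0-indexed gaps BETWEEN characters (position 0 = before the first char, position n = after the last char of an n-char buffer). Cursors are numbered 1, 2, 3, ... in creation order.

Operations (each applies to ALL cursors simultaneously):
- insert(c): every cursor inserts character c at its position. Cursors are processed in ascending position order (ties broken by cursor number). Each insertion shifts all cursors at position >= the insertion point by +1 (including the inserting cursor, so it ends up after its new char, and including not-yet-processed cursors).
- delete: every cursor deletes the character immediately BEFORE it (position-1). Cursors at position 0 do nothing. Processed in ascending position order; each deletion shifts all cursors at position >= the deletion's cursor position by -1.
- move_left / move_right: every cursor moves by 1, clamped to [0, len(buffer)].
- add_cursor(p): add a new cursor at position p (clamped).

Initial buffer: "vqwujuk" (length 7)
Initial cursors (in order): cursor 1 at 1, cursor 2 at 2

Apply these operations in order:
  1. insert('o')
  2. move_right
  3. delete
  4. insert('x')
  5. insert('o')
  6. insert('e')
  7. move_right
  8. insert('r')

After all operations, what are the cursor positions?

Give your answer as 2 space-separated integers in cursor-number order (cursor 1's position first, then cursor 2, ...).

Answer: 7 12

Derivation:
After op 1 (insert('o')): buffer="voqowujuk" (len 9), cursors c1@2 c2@4, authorship .1.2.....
After op 2 (move_right): buffer="voqowujuk" (len 9), cursors c1@3 c2@5, authorship .1.2.....
After op 3 (delete): buffer="vooujuk" (len 7), cursors c1@2 c2@3, authorship .12....
After op 4 (insert('x')): buffer="voxoxujuk" (len 9), cursors c1@3 c2@5, authorship .1122....
After op 5 (insert('o')): buffer="voxooxoujuk" (len 11), cursors c1@4 c2@7, authorship .111222....
After op 6 (insert('e')): buffer="voxoeoxoeujuk" (len 13), cursors c1@5 c2@9, authorship .11112222....
After op 7 (move_right): buffer="voxoeoxoeujuk" (len 13), cursors c1@6 c2@10, authorship .11112222....
After op 8 (insert('r')): buffer="voxoeorxoeurjuk" (len 15), cursors c1@7 c2@12, authorship .111121222.2...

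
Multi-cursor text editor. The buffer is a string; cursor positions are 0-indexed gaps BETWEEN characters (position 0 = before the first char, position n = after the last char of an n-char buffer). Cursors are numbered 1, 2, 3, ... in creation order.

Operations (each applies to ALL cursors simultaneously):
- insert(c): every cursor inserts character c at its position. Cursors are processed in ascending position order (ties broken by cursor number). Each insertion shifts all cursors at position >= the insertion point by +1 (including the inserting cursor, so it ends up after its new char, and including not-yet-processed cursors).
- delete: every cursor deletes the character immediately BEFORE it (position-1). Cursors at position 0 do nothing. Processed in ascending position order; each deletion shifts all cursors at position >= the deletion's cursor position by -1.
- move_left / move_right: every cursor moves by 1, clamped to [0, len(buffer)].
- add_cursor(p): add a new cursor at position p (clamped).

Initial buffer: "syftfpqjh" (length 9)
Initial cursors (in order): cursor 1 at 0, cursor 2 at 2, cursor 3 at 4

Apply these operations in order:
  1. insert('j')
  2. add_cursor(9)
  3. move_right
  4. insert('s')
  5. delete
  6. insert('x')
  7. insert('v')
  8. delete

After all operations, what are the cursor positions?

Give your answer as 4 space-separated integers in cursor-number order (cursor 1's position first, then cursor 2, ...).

After op 1 (insert('j')): buffer="jsyjftjfpqjh" (len 12), cursors c1@1 c2@4 c3@7, authorship 1..2..3.....
After op 2 (add_cursor(9)): buffer="jsyjftjfpqjh" (len 12), cursors c1@1 c2@4 c3@7 c4@9, authorship 1..2..3.....
After op 3 (move_right): buffer="jsyjftjfpqjh" (len 12), cursors c1@2 c2@5 c3@8 c4@10, authorship 1..2..3.....
After op 4 (insert('s')): buffer="jssyjfstjfspqsjh" (len 16), cursors c1@3 c2@7 c3@11 c4@14, authorship 1.1.2.2.3.3..4..
After op 5 (delete): buffer="jsyjftjfpqjh" (len 12), cursors c1@2 c2@5 c3@8 c4@10, authorship 1..2..3.....
After op 6 (insert('x')): buffer="jsxyjfxtjfxpqxjh" (len 16), cursors c1@3 c2@7 c3@11 c4@14, authorship 1.1.2.2.3.3..4..
After op 7 (insert('v')): buffer="jsxvyjfxvtjfxvpqxvjh" (len 20), cursors c1@4 c2@9 c3@14 c4@18, authorship 1.11.2.22.3.33..44..
After op 8 (delete): buffer="jsxyjfxtjfxpqxjh" (len 16), cursors c1@3 c2@7 c3@11 c4@14, authorship 1.1.2.2.3.3..4..

Answer: 3 7 11 14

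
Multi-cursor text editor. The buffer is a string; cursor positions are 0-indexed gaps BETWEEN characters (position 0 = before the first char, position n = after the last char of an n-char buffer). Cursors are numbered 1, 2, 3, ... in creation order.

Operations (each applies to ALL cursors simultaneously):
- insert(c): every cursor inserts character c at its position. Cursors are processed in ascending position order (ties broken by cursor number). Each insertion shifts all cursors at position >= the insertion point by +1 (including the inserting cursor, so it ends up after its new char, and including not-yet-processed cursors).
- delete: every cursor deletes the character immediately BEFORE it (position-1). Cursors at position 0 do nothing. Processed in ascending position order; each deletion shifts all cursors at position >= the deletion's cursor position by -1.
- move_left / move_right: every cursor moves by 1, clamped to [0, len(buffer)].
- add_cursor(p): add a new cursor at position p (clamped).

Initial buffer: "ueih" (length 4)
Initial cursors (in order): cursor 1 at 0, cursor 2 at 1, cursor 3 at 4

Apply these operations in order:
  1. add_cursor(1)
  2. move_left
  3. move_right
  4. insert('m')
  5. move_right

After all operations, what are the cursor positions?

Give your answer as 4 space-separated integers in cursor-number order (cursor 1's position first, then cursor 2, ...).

After op 1 (add_cursor(1)): buffer="ueih" (len 4), cursors c1@0 c2@1 c4@1 c3@4, authorship ....
After op 2 (move_left): buffer="ueih" (len 4), cursors c1@0 c2@0 c4@0 c3@3, authorship ....
After op 3 (move_right): buffer="ueih" (len 4), cursors c1@1 c2@1 c4@1 c3@4, authorship ....
After op 4 (insert('m')): buffer="ummmeihm" (len 8), cursors c1@4 c2@4 c4@4 c3@8, authorship .124...3
After op 5 (move_right): buffer="ummmeihm" (len 8), cursors c1@5 c2@5 c4@5 c3@8, authorship .124...3

Answer: 5 5 8 5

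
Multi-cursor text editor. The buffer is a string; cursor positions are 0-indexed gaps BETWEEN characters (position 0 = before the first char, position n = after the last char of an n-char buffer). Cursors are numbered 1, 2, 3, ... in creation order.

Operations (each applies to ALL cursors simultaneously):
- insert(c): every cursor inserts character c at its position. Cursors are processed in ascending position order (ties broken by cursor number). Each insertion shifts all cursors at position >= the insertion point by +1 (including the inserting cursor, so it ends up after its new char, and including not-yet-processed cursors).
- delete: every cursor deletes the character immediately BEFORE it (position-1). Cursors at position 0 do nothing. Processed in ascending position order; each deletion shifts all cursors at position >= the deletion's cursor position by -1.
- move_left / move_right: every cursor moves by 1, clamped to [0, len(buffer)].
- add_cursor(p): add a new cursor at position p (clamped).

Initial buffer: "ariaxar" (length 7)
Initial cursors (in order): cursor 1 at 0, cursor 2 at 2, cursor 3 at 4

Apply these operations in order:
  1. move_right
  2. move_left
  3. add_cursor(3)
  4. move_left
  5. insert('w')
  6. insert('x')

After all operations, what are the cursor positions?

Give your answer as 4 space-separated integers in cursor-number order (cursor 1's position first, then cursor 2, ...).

After op 1 (move_right): buffer="ariaxar" (len 7), cursors c1@1 c2@3 c3@5, authorship .......
After op 2 (move_left): buffer="ariaxar" (len 7), cursors c1@0 c2@2 c3@4, authorship .......
After op 3 (add_cursor(3)): buffer="ariaxar" (len 7), cursors c1@0 c2@2 c4@3 c3@4, authorship .......
After op 4 (move_left): buffer="ariaxar" (len 7), cursors c1@0 c2@1 c4@2 c3@3, authorship .......
After op 5 (insert('w')): buffer="wawrwiwaxar" (len 11), cursors c1@1 c2@3 c4@5 c3@7, authorship 1.2.4.3....
After op 6 (insert('x')): buffer="wxawxrwxiwxaxar" (len 15), cursors c1@2 c2@5 c4@8 c3@11, authorship 11.22.44.33....

Answer: 2 5 11 8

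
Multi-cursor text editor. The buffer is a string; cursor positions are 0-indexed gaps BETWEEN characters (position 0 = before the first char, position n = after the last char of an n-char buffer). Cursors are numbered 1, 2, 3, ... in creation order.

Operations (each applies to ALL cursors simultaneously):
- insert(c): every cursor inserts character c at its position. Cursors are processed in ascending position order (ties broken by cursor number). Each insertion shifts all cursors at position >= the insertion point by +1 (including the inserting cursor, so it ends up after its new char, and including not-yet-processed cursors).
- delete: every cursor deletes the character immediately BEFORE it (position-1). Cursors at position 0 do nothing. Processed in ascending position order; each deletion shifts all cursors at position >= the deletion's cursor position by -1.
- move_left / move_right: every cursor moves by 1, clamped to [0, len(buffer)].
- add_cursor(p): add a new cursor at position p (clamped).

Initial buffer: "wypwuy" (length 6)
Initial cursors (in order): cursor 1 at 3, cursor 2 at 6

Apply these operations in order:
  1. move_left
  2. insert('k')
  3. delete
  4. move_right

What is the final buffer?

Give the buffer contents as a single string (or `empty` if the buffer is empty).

Answer: wypwuy

Derivation:
After op 1 (move_left): buffer="wypwuy" (len 6), cursors c1@2 c2@5, authorship ......
After op 2 (insert('k')): buffer="wykpwuky" (len 8), cursors c1@3 c2@7, authorship ..1...2.
After op 3 (delete): buffer="wypwuy" (len 6), cursors c1@2 c2@5, authorship ......
After op 4 (move_right): buffer="wypwuy" (len 6), cursors c1@3 c2@6, authorship ......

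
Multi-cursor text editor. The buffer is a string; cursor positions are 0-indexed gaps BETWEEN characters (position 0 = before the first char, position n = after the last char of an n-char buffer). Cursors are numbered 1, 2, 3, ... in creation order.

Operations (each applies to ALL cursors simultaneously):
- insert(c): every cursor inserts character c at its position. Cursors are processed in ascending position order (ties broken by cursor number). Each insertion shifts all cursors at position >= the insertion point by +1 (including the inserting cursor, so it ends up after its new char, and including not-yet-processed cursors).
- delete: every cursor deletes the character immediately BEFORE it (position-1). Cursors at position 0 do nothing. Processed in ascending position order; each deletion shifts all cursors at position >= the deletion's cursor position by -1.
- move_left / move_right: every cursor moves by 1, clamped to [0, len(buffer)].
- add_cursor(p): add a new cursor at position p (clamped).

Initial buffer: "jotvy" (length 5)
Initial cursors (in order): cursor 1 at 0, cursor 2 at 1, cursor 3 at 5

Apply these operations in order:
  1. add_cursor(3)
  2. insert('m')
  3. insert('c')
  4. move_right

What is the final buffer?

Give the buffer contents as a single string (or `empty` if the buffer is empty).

Answer: mcjmcotmcvymc

Derivation:
After op 1 (add_cursor(3)): buffer="jotvy" (len 5), cursors c1@0 c2@1 c4@3 c3@5, authorship .....
After op 2 (insert('m')): buffer="mjmotmvym" (len 9), cursors c1@1 c2@3 c4@6 c3@9, authorship 1.2..4..3
After op 3 (insert('c')): buffer="mcjmcotmcvymc" (len 13), cursors c1@2 c2@5 c4@9 c3@13, authorship 11.22..44..33
After op 4 (move_right): buffer="mcjmcotmcvymc" (len 13), cursors c1@3 c2@6 c4@10 c3@13, authorship 11.22..44..33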